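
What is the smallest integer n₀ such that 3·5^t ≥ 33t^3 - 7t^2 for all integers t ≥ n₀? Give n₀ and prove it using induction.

At t = 4: 1875 < 2000, so the inequality fails and n₀ ≥ 5. We prove 3·5^t ≥ 33t^3 - 7t^2 for all t ≥ 5.
When t = 5: 3·5^t = 9375 and 33t^3 - 7t^2 = 3950, so 9375 ≥ 3950.
Suppose the result is true for t = m, so 3·5^m ≥ 33m^3 - 7m^2.
Then 3·5^(m + 1) = 5·(3·5^m) ≥ 5·(33m^3 - 7m^2).
Also, for m ≥ 5 we have 5·(33m^3 - 7m^2) ≥ 33(m+1)^3 - 7(m+1)^2, since 5·(33m^3 - 7m^2) − (33(m+1)^3 - 7(m+1)^2) = 132m^3 - 127m^2 - 85m - 26, which is nonnegative for all m ≥ 5.
Combining, 3·5^(m + 1) ≥ 33(m+1)^3 - 7(m+1)^2.
By induction, the statement is established for all t ≥ 5.
Hence the smallest such n₀ is 5.

n₀ = 5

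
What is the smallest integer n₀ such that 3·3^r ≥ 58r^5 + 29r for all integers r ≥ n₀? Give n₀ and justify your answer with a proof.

n₀ = 16

At r = 15: 43046721 < 44044185, so the inequality fails and n₀ ≥ 16. We prove 3·3^r ≥ 58r^5 + 29r for all r ≥ 16.
For the base case r = 16: 3·3^r = 129140163 and 58r^5 + 29r = 60817872, so 129140163 ≥ 60817872.
Suppose the result is true for r = p, so 3·3^p ≥ 58p^5 + 29p.
Then 3·3^(p + 1) = 3·(3·3^p) ≥ 3·(58p^5 + 29p).
Also, for p ≥ 16 we have 3·(58p^5 + 29p) ≥ 58(p+1)^5 + 29(p+1), since 3·(58p^5 + 29p) − (58(p+1)^5 + 29(p+1)) = 116p^5 - 290p^4 - 580p^3 - 580p^2 - 232p - 87, which is nonnegative for all p ≥ 16.
Combining, 3·3^(p + 1) ≥ 58(p+1)^5 + 29(p+1).
By the principle of mathematical induction, the result holds for all r ≥ 16.
Hence the smallest such n₀ is 16.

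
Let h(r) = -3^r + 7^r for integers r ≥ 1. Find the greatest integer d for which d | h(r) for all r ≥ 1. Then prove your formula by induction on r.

d = 4

Computing the first values: h(1) = 4 and h(2) = 40; gcd(4, 40) = 4, so d ≤ 4.
We prove 4 | -3^r + 7^r for all r ≥ 1 by induction on r.
Base step (r = 1): h(1) = 4 = 4·(1), so 4 | h(1).
Inductive step: suppose the statement holds for some m ≥ 1, i.e. 4 | h(m). Then
7^{m+1} − 3^{m+1} = 7·7^m − 3·3^m = 7·(7^m − 3^m) + (4)·3^m. The first term is divisible by 4 by the inductive hypothesis, and the second term (4)·3^m is divisible by 4 since 4 | 4. Hence 4 | h(m+1).
Hence, by induction on r, the claim holds for every r ≥ 1.
Therefore the largest such d is 4.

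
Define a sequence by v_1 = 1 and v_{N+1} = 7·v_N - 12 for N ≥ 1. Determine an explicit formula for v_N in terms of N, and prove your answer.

Computing the first terms: v_1 = 1, v_2 = -5, v_3 = -47. This suggests v_N = -7^(N - 1) + 2.
Base step (N = 1): the formula gives 1 = 1 = v_1.
Suppose the result is true for N = r, so v_r = -7^(r - 1) + 2.
Then v_{r+1} = 7·v_r - 12 = 7·(-7^(r - 1) + 2) - 12 = -7^r + 2 = -7^((r+1) - 1) + 2,
which is the claimed formula at N = r+1.
This completes the induction.

v_N = -7^(N - 1) + 2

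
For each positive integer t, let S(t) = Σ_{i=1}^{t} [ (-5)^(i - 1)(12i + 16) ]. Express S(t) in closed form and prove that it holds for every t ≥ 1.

We claim S(t) = -(-5)^t(2t + 3) + 3 for all t ≥ 1.
When t = 1: S(1) = 28, and the closed form gives 28. They agree.
Inductive step: suppose the statement holds for some i ≥ 1, so S(i) = -(-5)^i(2i + 3) + 3.
Then S(i+1) = S(i) + ((-5)^i(12i + 28)) = (-(-5)^i(2i + 3) + 3) + ((-5)^i(12i + 28)).
Simplifying, S(i+1) = 10(-5)^i·i + 25(-5)^i + 3 = -(-5)^(i+1)(2(i+1) + 3) + 3,
which is the closed form with t = i+1.
By induction, the statement is established for all t ≥ 1.

S(t) = -(-5)^t(2t + 3) + 3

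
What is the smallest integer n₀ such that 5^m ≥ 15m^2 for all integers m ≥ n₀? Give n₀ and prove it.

n₀ = 4

At m = 3: 125 < 135, so the inequality fails and n₀ ≥ 4. We prove 5^m ≥ 15m^2 for all m ≥ 4.
Base step (m = 4): 5^m = 625 and 15m^2 = 240, so 625 ≥ 240.
Inductive step: suppose the statement holds for some i ≥ 4, so 5^i ≥ 15i^2.
Then 5^(i + 1) = 5·(5^i) ≥ 5·(15i^2).
Also, for i ≥ 4 we have 5·(15i^2) ≥ 15(i+1)^2, since 5 ≥ (1 + 1/i)^2 for all i ≥ 4.
Combining, 5^(i + 1) ≥ 15(i+1)^2.
By the principle of mathematical induction, the result holds for all m ≥ 4.
Hence the smallest such n₀ is 4.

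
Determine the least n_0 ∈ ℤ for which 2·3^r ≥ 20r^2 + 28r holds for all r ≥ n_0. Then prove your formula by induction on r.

n_0 = 6

At r = 5: 486 < 640, so the inequality fails and n_0 ≥ 6. We prove 2·3^r ≥ 20r^2 + 28r for all r ≥ 6.
For the base case r = 6: 2·3^r = 1458 and 20r^2 + 28r = 888, so 1458 ≥ 888.
Inductive step: suppose the statement holds for some m ≥ 6, so 2·3^m ≥ 20m^2 + 28m.
Then 2·3^(m + 1) = 3·(2·3^m) ≥ 3·(20m^2 + 28m).
Also, for m ≥ 6 we have 3·(20m^2 + 28m) ≥ 20(m+1)^2 + 28(m+1), since 3·(20m^2 + 28m) − (20(m+1)^2 + 28(m+1)) = 40m^2 + 16m - 48, which is nonnegative for all m ≥ 6.
Combining, 2·3^(m + 1) ≥ 20(m+1)^2 + 28(m+1).
By induction, the statement is established for all r ≥ 6.
Hence the smallest such n_0 is 6.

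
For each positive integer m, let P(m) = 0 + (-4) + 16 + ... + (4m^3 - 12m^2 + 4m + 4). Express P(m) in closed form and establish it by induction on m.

We claim P(m) = m(m - 1)(m^2 - m - 4) for all m ≥ 1.
Base step (m = 1): P(1) = 0, and the closed form gives 0. They agree.
Suppose the result is true for m = i, so P(i) = i(i^3 - 2i^2 - 3i + 4).
Then P(i+1) = P(i) + (4i(i^2 - 2)) = (i(i^3 - 2i^2 - 3i + 4)) + (4i(i^2 - 2)).
Simplifying, P(i+1) = i(i + 1)(i^2 + i - 4) = (i+1)((i+1) - 1)((i+1)^2 - (i+1) - 4),
which is the closed form with m = i+1.
Hence, by induction on m, the claim holds for every m ≥ 1.

P(m) = m(m - 1)(m^2 - m - 4)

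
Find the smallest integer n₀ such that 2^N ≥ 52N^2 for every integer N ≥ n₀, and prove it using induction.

n₀ = 14

At N = 13: 8192 < 8788, so the inequality fails and n₀ ≥ 14. We prove 2^N ≥ 52N^2 for all N ≥ 14.
When N = 14: 2^N = 16384 and 52N^2 = 10192, so 16384 ≥ 10192.
Inductive step: suppose the statement holds for some r ≥ 14, so 2^r ≥ 52r^2.
Then 2^(r + 1) = 2·(2^r) ≥ 2·(52r^2).
Also, for r ≥ 14 we have 2·(52r^2) ≥ 52(r+1)^2, since 2 ≥ (1 + 1/r)^2 for all r ≥ 14.
Combining, 2^(r + 1) ≥ 52(r+1)^2.
By induction, the statement is established for all N ≥ 14.
Hence the smallest such n₀ is 14.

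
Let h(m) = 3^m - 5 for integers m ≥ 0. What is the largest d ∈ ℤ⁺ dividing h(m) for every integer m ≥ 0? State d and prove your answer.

Computing the first values: h(0) = -4 and h(1) = -2; gcd(-4, -2) = 2, so d ≤ 2.
We prove 2 | 3^m - 5 for all m ≥ 0 by induction on m.
For the base case m = 0: h(0) = -4 = 2·(-2), so 2 | h(0).
For the inductive step, assume it holds for an arbitrary j ≥ 0, i.e. 2 | h(j). Then
h(j+1) = 3^(j+1) - 5 = 3·(3^j - 5) + 10 = 3·h(j) + 10. The first term is divisible by 2 by the inductive hypothesis, and 10 is divisible by 2. Hence 2 | h(j+1).
By induction, the statement is established for all m ≥ 0.
Therefore the largest such d is 2.

d = 2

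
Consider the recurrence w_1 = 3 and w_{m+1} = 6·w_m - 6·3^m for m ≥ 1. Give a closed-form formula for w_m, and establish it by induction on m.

w_m = 2·3^m - 3·6^(m - 1)

Computing the first terms: w_1 = 3, w_2 = 0, w_3 = -54. This suggests w_m = 2·3^m - 3·6^(m - 1).
Base step (m = 1): the formula gives 3 = 3 = w_1.
Suppose the result is true for m = r, so w_r = 2·3^r - 3·6^(r - 1).
Then w_{r+1} = 6·w_r - 6·3^r = 6·(2·3^r - 3·6^(r - 1)) - 6·3^r = 2·3^(r + 1) - 3·6^r = 2·3^(r+1) - 3·6^((r+1) - 1),
which is the claimed formula at m = r+1.
This completes the induction.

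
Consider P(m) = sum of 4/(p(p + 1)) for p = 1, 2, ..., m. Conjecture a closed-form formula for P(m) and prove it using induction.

P(m) = 4m/(m + 1)

We claim P(m) = 4m/(m + 1) for all m ≥ 1.
Base step (m = 1): P(1) = 2, and the closed form gives 2. They agree.
Inductive step: suppose the statement holds for some p ≥ 1, so P(p) = 4p/(p + 1).
Then P(p+1) = P(p) + (4/((p + 1)(p + 2))) = (4p/(p + 1)) + (4/((p + 1)(p + 2))).
Simplifying, P(p+1) = 4(p + 1)/(p + 2) = 4(p+1)/((p+1) + 1),
which is the closed form with m = p+1.
Hence, by induction on m, the claim holds for every m ≥ 1.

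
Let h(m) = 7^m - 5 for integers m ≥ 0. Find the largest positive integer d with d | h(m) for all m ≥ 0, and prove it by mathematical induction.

d = 2

Computing the first values: h(0) = -4 and h(1) = 2; gcd(-4, 2) = 2, so d ≤ 2.
We prove 2 | 7^m - 5 for all m ≥ 0 by induction on m.
Base step (m = 0): h(0) = -4 = 2·(-2), so 2 | h(0).
Suppose the result is true for m = r, i.e. 2 | h(r). Then
h(r+1) = 7^(r+1) - 5 = 7·(7^r - 5) + 30 = 7·h(r) + 30. The first term is divisible by 2 by the inductive hypothesis, and 30 is divisible by 2. Hence 2 | h(r+1).
By the principle of mathematical induction, the result holds for all m ≥ 0.
Therefore the largest such d is 2.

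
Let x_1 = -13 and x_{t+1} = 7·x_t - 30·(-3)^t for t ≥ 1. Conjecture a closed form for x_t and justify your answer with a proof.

x_t = -(-3)^(t + 1) - 4·7^(t - 1)

Computing the first terms: x_1 = -13, x_2 = -1, x_3 = -277. This suggests x_t = -(-3)^(t + 1) - 4·7^(t - 1).
Base case (t = 1): the formula gives -13 = -13 = x_1.
Inductive step: suppose the statement holds for some i ≥ 1, so x_i = -(-3)^(i + 1) - 4·7^(i - 1).
Then x_{i+1} = 7·x_i - 30·(-3)^i = 7·(-(-3)^(i + 1) - 4·7^(i - 1)) - 30·(-3)^i = -(-3)^(i + 2) - 4·7^i = -(-3)^((i+1) + 1) - 4·7^((i+1) - 1),
which is the claimed formula at t = i+1.
This completes the induction.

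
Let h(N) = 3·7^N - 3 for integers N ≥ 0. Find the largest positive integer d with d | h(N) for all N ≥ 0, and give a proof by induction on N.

d = 18

Computing the first values: h(0) = 0 and h(1) = 18; gcd(0, 18) = 18, so d ≤ 18.
We prove 18 | 3·7^N - 3 for all N ≥ 0 by induction on N.
When N = 0: h(0) = 0 = 18·(0), so 18 | h(0).
Suppose the result is true for N = i, i.e. 18 | h(i). Then
h(i+1) = 3·7^(i+1) - 3 = 7·(3·7^i - 3) + 18 = 7·h(i) + 18. The first term is divisible by 18 by the inductive hypothesis, and 18 is divisible by 18. Hence 18 | h(i+1).
Hence, by induction on N, the claim holds for every N ≥ 0.
Therefore the largest such d is 18.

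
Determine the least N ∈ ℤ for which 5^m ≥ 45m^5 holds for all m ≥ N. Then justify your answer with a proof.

At m = 9: 1953125 < 2657205, so the inequality fails and N ≥ 10. We prove 5^m ≥ 45m^5 for all m ≥ 10.
For the base case m = 10: 5^m = 9765625 and 45m^5 = 4500000, so 9765625 ≥ 4500000.
Inductive step: suppose the statement holds for some i ≥ 10, so 5^i ≥ 45i^5.
Then 5^(i + 1) = 5·(5^i) ≥ 5·(45i^5).
Also, for i ≥ 10 we have 5·(45i^5) ≥ 45(i+1)^5, since 5 ≥ (1 + 1/i)^5 for all i ≥ 10.
Combining, 5^(i + 1) ≥ 45(i+1)^5.
Hence, by induction on m, the claim holds for every m ≥ 10.
Hence the smallest such N is 10.

N = 10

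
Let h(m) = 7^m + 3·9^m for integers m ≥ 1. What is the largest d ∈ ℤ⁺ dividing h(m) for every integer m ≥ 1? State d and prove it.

d = 2

Computing the first values: h(1) = 34 and h(2) = 292; gcd(34, 292) = 2, so d ≤ 2.
We prove 2 | 7^m + 3·9^m for all m ≥ 1 by induction on m.
Base case (m = 1): h(1) = 34 = 2·(17), so 2 | h(1).
Inductive step: suppose the statement holds for some j ≥ 1, i.e. 2 | h(j). Then
h(j+1) − 9·h(j) = (7^(j+1) + 3·9^(j+1)) − 9·(7^j + 3·9^j) = (1)·7^j·(7 − 9) = (-2)·7^j. Since 2 | h(j) by the inductive hypothesis, 2 | 9·h(j); and 2 | -2 since -2 = 2·-1. Therefore 2 | h(j+1).
By induction, the statement is established for all m ≥ 1.
Therefore the largest such d is 2.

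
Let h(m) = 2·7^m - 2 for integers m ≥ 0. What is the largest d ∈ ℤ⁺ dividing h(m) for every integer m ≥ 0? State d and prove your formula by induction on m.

d = 12

Computing the first values: h(0) = 0 and h(1) = 12; gcd(0, 12) = 12, so d ≤ 12.
We prove 12 | 2·7^m - 2 for all m ≥ 0 by induction on m.
When m = 0: h(0) = 0 = 12·(0), so 12 | h(0).
Inductive step: suppose the statement holds for some j ≥ 0, i.e. 12 | h(j). Then
h(j+1) = 2·7^(j+1) - 2 = 7·(2·7^j - 2) + 12 = 7·h(j) + 12. The first term is divisible by 12 by the inductive hypothesis, and 12 is divisible by 12. Hence 12 | h(j+1).
This completes the induction.
Therefore the largest such d is 12.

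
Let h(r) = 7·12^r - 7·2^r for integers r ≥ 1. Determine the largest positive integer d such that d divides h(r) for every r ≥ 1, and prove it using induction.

Computing the first values: h(1) = 70 and h(2) = 980; gcd(70, 980) = 70, so d ≤ 70.
We prove 70 | 7·12^r - 7·2^r for all r ≥ 1 by induction on r.
Base case (r = 1): h(1) = 70 = 70·(1), so 70 | h(1).
Inductive step: assume the claim holds for r = j, i.e. 70 | h(j). Then
h(j+1) − 12·h(j) = (7·12^(j+1) - 7·2^(j+1)) − 12·(7·12^j - 7·2^j) = (-7)·2^j·(2 − 12) = (70)·2^j. Since 70 | h(j) by the inductive hypothesis, 70 | 12·h(j); and 70 | 70 since 70 = 70·1. Therefore 70 | h(j+1).
This completes the induction.
Therefore the largest such d is 70.

d = 70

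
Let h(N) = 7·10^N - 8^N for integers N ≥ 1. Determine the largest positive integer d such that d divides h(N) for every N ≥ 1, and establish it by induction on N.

d = 2

Computing the first values: h(1) = 62 and h(2) = 636; gcd(62, 636) = 2, so d ≤ 2.
We prove 2 | 7·10^N - 8^N for all N ≥ 1 by induction on N.
Base step (N = 1): h(1) = 62 = 2·(31), so 2 | h(1).
Inductive step: assume the claim holds for N = k, i.e. 2 | h(k). Then
h(k+1) − 10·h(k) = (7·10^(k+1) - 8^(k+1)) − 10·(7·10^k - 8^k) = (-1)·8^k·(8 − 10) = (2)·8^k. Since 2 | h(k) by the inductive hypothesis, 2 | 10·h(k); and 2 | 2 since 2 = 2·1. Therefore 2 | h(k+1).
By the principle of mathematical induction, the result holds for all N ≥ 1.
Therefore the largest such d is 2.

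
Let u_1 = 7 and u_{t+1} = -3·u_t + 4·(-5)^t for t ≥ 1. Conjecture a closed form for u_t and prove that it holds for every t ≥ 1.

Computing the first terms: u_1 = 7, u_2 = -41, u_3 = 223. This suggests u_t = (-3)^t - 2(-5)^t.
When t = 1: the formula gives 7 = 7 = u_1.
For the inductive step, assume it holds for an arbitrary k ≥ 1, so u_k = (-3)^k - 2(-5)^k.
Then u_{k+1} = -3·u_k + 4·(-5)^k = -3·((-3)^k - 2(-5)^k) + 4·(-5)^k = (-3)^(k + 1) - 2(-5)^(k + 1),
which is the claimed formula at t = k+1.
Hence, by induction on t, the claim holds for every t ≥ 1.

u_t = (-3)^t - 2(-5)^t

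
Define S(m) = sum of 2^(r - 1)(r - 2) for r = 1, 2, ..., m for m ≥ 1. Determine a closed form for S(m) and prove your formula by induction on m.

We claim S(m) = 2^m(m - 3) + 3 for all m ≥ 1.
When m = 1: S(1) = -1, and the closed form gives -1. They agree.
For the inductive step, assume it holds for an arbitrary r ≥ 1, so S(r) = 2^r(r - 3) + 3.
Then S(r+1) = S(r) + (2^r(r - 1)) = (2^r(r - 3) + 3) + (2^r(r - 1)).
Simplifying, S(r+1) = 2^(r + 1)r - 2^(r + 2) + 3 = 2^(r+1)((r+1) - 3) + 3,
which is the closed form with m = r+1.
Hence, by induction on m, the claim holds for every m ≥ 1.

S(m) = 2^m(m - 3) + 3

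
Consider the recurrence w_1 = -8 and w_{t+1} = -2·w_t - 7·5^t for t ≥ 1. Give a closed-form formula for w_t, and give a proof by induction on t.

w_t = -3(-2)^(t - 1) - 5^t

Computing the first terms: w_1 = -8, w_2 = -19, w_3 = -137. This suggests w_t = -3(-2)^(t - 1) - 5^t.
Base step (t = 1): the formula gives -8 = -8 = w_1.
Suppose the result is true for t = p, so w_p = -3(-2)^(p - 1) - 5^p.
Then w_{p+1} = -2·w_p - 7·5^p = -2·(-3(-2)^(p - 1) - 5^p) - 7·5^p = -3(-2)^p - 5^(p + 1) = -3(-2)^((p+1) - 1) - 5^(p+1),
which is the claimed formula at t = p+1.
This completes the induction.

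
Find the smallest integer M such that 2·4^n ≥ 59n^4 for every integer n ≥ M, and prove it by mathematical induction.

M = 9

At n = 8: 131072 < 241664, so the inequality fails and M ≥ 9. We prove 2·4^n ≥ 59n^4 for all n ≥ 9.
For the base case n = 9: 2·4^n = 524288 and 59n^4 = 387099, so 524288 ≥ 387099.
Inductive step: assume the claim holds for n = p, so 2·4^p ≥ 59p^4.
Then 2·4^(p + 1) = 4·(2·4^p) ≥ 4·(59p^4).
Also, for p ≥ 9 we have 4·(59p^4) ≥ 59(p+1)^4, since 4 ≥ (1 + 1/p)^4 for all p ≥ 9.
Combining, 2·4^(p + 1) ≥ 59(p+1)^4.
This completes the induction.
Hence the smallest such M is 9.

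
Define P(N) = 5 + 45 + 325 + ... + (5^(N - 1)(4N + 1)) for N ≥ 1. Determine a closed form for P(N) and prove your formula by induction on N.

P(N) = 5^N·N

We claim P(N) = 5^N·N for all N ≥ 1.
Base case (N = 1): P(1) = 5, and the closed form gives 5. They agree.
Inductive step: assume the claim holds for N = m, so P(m) = 5^m·m.
Then P(m+1) = P(m) + (5^m(4m + 5)) = (5^m·m) + (5^m(4m + 5)).
Simplifying, P(m+1) = 5^(m + 1)(m + 1) = 5^(m+1)·(m+1),
which is the closed form with N = m+1.
This completes the induction.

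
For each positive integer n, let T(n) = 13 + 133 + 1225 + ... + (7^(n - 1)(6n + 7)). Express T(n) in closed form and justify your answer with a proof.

T(n) = 7^n(n + 1) - 1

We claim T(n) = 7^n(n + 1) - 1 for all n ≥ 1.
When n = 1: T(1) = 13, and the closed form gives 13. They agree.
Suppose the result is true for n = j, so T(j) = 7^j(j + 1) - 1.
Then T(j+1) = T(j) + (7^j(6j + 13)) = (7^j(j + 1) - 1) + (7^j(6j + 13)).
Simplifying, T(j+1) = 7·7^j·j + 14·7^j - 1 = 7^(j+1)((j+1) + 1) - 1,
which is the closed form with n = j+1.
By the principle of mathematical induction, the result holds for all n ≥ 1.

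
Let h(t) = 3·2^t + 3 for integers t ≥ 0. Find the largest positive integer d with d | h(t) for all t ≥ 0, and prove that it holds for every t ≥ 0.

Computing the first values: h(0) = 6 and h(1) = 9; gcd(6, 9) = 3, so d ≤ 3.
We prove 3 | 3·2^t + 3 for all t ≥ 0 by induction on t.
When t = 0: h(0) = 6 = 3·(2), so 3 | h(0).
Inductive step: suppose the statement holds for some p ≥ 0, i.e. 3 | h(p). Then
h(p+1) = 3·2^(p+1) + 3 = 2·(3·2^p + 3) - 3 = 2·h(p) - 3. The first term is divisible by 3 by the inductive hypothesis, and -3 is divisible by 3. Hence 3 | h(p+1).
By the principle of mathematical induction, the result holds for all t ≥ 0.
Therefore the largest such d is 3.

d = 3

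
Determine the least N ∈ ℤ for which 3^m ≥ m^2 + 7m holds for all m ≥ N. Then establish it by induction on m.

N = 4

At m = 3: 27 < 30, so the inequality fails and N ≥ 4. We prove 3^m ≥ m^2 + 7m for all m ≥ 4.
When m = 4: 3^m = 81 and m^2 + 7m = 44, so 81 ≥ 44.
For the inductive step, assume it holds for an arbitrary i ≥ 4, so 3^i ≥ i^2 + 7i.
Then 3^(i + 1) = 3·(3^i) ≥ 3·(i^2 + 7i).
Also, for i ≥ 4 we have 3·(i^2 + 7i) ≥ (i+1)^2 + 7(i+1), since 3·(i^2 + 7i) − ((i+1)^2 + 7(i+1)) = 2i^2 + 12i - 8, which is nonnegative for all i ≥ 4.
Combining, 3^(i + 1) ≥ (i+1)^2 + 7(i+1).
By the principle of mathematical induction, the result holds for all m ≥ 4.
Hence the smallest such N is 4.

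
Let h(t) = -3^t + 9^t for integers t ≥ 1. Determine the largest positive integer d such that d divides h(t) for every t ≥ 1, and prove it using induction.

d = 6

Computing the first values: h(1) = 6 and h(2) = 72; gcd(6, 72) = 6, so d ≤ 6.
We prove 6 | -3^t + 9^t for all t ≥ 1 by induction on t.
When t = 1: h(1) = 6 = 6·(1), so 6 | h(1).
Inductive step: assume the claim holds for t = r, i.e. 6 | h(r). Then
9^{r+1} − 3^{r+1} = 9·9^r − 3·3^r = 9·(9^r − 3^r) + (6)·3^r. The first term is divisible by 6 by the inductive hypothesis, and the second term (6)·3^r is divisible by 6 since 6 | 6. Hence 6 | h(r+1).
By the principle of mathematical induction, the result holds for all t ≥ 1.
Therefore the largest such d is 6.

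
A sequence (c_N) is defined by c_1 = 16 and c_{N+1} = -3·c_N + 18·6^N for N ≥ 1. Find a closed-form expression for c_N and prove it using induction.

c_N = 4(-3)^(N - 1) + 2·6^N

Computing the first terms: c_1 = 16, c_2 = 60, c_3 = 468. This suggests c_N = 4(-3)^(N - 1) + 2·6^N.
Base step (N = 1): the formula gives 16 = 16 = c_1.
Inductive step: assume the claim holds for N = p, so c_p = 4(-3)^(p - 1) + 2·6^p.
Then c_{p+1} = -3·c_p + 18·6^p = -3·(4(-3)^(p - 1) + 2·6^p) + 18·6^p = 4(-3)^p + 2·6^(p + 1) = 4(-3)^((p+1) - 1) + 2·6^(p+1),
which is the claimed formula at N = p+1.
By the principle of mathematical induction, the result holds for all N ≥ 1.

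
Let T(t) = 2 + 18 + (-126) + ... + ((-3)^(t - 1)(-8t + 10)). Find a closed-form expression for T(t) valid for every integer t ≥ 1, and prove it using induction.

T(t) = 2(-3)^t(t - 1) + 2

We claim T(t) = 2(-3)^t(t - 1) + 2 for all t ≥ 1.
For the base case t = 1: T(1) = 2, and the closed form gives 2. They agree.
Suppose the result is true for t = p, so T(p) = 2(-3)^p(p - 1) + 2.
Then T(p+1) = T(p) + ((-3)^p(-8p + 2)) = (2(-3)^p(p - 1) + 2) + ((-3)^p(-8p + 2)).
Simplifying, T(p+1) = -6(-3)^p·p + 2 = 2(-3)^(p+1)((p+1) - 1) + 2,
which is the closed form with t = p+1.
By the principle of mathematical induction, the result holds for all t ≥ 1.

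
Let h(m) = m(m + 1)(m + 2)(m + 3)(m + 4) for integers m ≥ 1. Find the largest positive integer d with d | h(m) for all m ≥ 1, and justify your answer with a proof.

Computing the first values: h(1) = 120 and h(2) = 720; gcd(120, 720) = 120, so d ≤ 120.
We prove 120 | m(m + 1)(m + 2)(m + 3)(m + 4) for all m ≥ 1 by induction on m.
Base step (m = 1): h(1) = 120 = 120·(1), so 120 | h(1).
Suppose the result is true for m = p, i.e. 120 | h(p). Then
h(p+1) − h(p) = (p+1)·(p+2)·(p+3)·(p+4)·(p+5) − p·(p+1)·(p+2)·(p+3)·(p+4) = (p+1)·(p+2)·(p+3)·(p+4)·[(p+5) − p] = 5·(p+1)·(p+2)·(p+3)·(p+4). The product of 4 consecutive integers is divisible by (4)! = 24, so h(p+1) − h(p) is divisible by 5·24 = 120. By the inductive hypothesis 120 | h(p), hence 120 | h(p+1).
This completes the induction.
Therefore the largest such d is 120.

d = 120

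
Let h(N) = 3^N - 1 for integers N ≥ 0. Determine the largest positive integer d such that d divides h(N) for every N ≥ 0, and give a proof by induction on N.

d = 2

Computing the first values: h(0) = 0 and h(1) = 2; gcd(0, 2) = 2, so d ≤ 2.
We prove 2 | 3^N - 1 for all N ≥ 0 by induction on N.
For the base case N = 0: h(0) = 0 = 2·(0), so 2 | h(0).
Inductive step: assume the claim holds for N = j, i.e. 2 | h(j). Then
h(j+1) = 3^(j+1) - 1 = 3·(3^j - 1) + 2 = 3·h(j) + 2. The first term is divisible by 2 by the inductive hypothesis, and 2 is divisible by 2. Hence 2 | h(j+1).
Hence, by induction on N, the claim holds for every N ≥ 0.
Therefore the largest such d is 2.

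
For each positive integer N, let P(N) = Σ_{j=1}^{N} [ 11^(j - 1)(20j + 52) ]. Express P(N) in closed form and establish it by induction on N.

P(N) = 11^N(2N + 5) - 5

We claim P(N) = 11^N(2N + 5) - 5 for all N ≥ 1.
Base case (N = 1): P(1) = 72, and the closed form gives 72. They agree.
For the inductive step, assume it holds for an arbitrary j ≥ 1, so P(j) = 11^j(2j + 5) - 5.
Then P(j+1) = P(j) + (11^j(20j + 72)) = (11^j(2j + 5) - 5) + (11^j(20j + 72)).
Simplifying, P(j+1) = 22·11^j·j + 77·11^j - 5 = 11^(j+1)(2(j+1) + 5) - 5,
which is the closed form with N = j+1.
By the principle of mathematical induction, the result holds for all N ≥ 1.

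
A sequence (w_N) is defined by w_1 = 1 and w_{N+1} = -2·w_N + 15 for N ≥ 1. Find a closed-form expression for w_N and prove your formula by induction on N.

w_N = -(-2)^(N + 1) + 5

Computing the first terms: w_1 = 1, w_2 = 13, w_3 = -11. This suggests w_N = -(-2)^(N + 1) + 5.
For the base case N = 1: the formula gives 1 = 1 = w_1.
Inductive step: assume the claim holds for N = m, so w_m = -(-2)^(m + 1) + 5.
Then w_{m+1} = -2·w_m + 15 = -2·(-(-2)^(m + 1) + 5) + 15 = -(-2)^(m + 2) + 5 = -(-2)^((m+1) + 1) + 5,
which is the claimed formula at N = m+1.
By induction, the statement is established for all N ≥ 1.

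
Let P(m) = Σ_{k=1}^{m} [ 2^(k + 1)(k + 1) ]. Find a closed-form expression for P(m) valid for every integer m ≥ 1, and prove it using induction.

P(m) = 2^(m + 2)m

We claim P(m) = 2^(m + 2)m for all m ≥ 1.
Base step (m = 1): P(1) = 8, and the closed form gives 8. They agree.
Inductive step: assume the claim holds for m = k, so P(k) = 2^(k + 2)k.
Then P(k+1) = P(k) + (2^(k + 2)(k + 2)) = (2^(k + 2)k) + (2^(k + 2)(k + 2)).
Simplifying, P(k+1) = 2^(k + 3)(k + 1) = 2^((k+1) + 2)(k+1),
which is the closed form with m = k+1.
Hence, by induction on m, the claim holds for every m ≥ 1.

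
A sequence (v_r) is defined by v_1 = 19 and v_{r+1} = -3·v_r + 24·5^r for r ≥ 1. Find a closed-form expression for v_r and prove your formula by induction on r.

Computing the first terms: v_1 = 19, v_2 = 63, v_3 = 411. This suggests v_r = 4(-3)^(r - 1) + 3·5^r.
For the base case r = 1: the formula gives 19 = 19 = v_1.
For the inductive step, assume it holds for an arbitrary k ≥ 1, so v_k = 4(-3)^(k - 1) + 3·5^k.
Then v_{k+1} = -3·v_k + 24·5^k = -3·(4(-3)^(k - 1) + 3·5^k) + 24·5^k = 4(-3)^k + 3·5^(k + 1) = 4(-3)^((k+1) - 1) + 3·5^(k+1),
which is the claimed formula at r = k+1.
Hence, by induction on r, the claim holds for every r ≥ 1.

v_r = 4(-3)^(r - 1) + 3·5^r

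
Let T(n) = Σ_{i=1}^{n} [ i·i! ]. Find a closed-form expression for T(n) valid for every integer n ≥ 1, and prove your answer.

We claim T(n) = (n + 1)! - 1 for all n ≥ 1.
Base step (n = 1): T(1) = 1, and the closed form gives 1. They agree.
Suppose the result is true for n = i, so T(i) = (i + 1)! - 1.
Then T(i+1) = T(i) + ((i + 1)(i + 1)!) = ((i + 1)! - 1) + ((i + 1)(i + 1)!).
Simplifying, T(i+1) = ((i+1) + 1)! - 1,
which is the closed form with n = i+1.
Hence, by induction on n, the claim holds for every n ≥ 1.

T(n) = (n + 1)! - 1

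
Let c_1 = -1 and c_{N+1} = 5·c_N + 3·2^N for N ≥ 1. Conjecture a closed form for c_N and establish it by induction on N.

Computing the first terms: c_1 = -1, c_2 = 1, c_3 = 17. This suggests c_N = -2^N + 5^(N - 1).
Base step (N = 1): the formula gives -1 = -1 = c_1.
Inductive step: assume the claim holds for N = k, so c_k = -2^k + 5^(k - 1).
Then c_{k+1} = 5·c_k + 3·2^k = 5·(-2^k + 5^(k - 1)) + 3·2^k = -2^(k + 1) + 5^k = -2^(k+1) + 5^((k+1) - 1),
which is the claimed formula at N = k+1.
Hence, by induction on N, the claim holds for every N ≥ 1.

c_N = -2^N + 5^(N - 1)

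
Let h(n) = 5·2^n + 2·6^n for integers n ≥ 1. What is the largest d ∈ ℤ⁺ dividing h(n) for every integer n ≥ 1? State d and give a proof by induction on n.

Computing the first values: h(1) = 22 and h(2) = 92; gcd(22, 92) = 2, so d ≤ 2.
We prove 2 | 5·2^n + 2·6^n for all n ≥ 1 by induction on n.
When n = 1: h(1) = 22 = 2·(11), so 2 | h(1).
Suppose the result is true for n = r, i.e. 2 | h(r). Then
h(r+1) − 6·h(r) = (5·2^(r+1) + 2·6^(r+1)) − 6·(5·2^r + 2·6^r) = (5)·2^r·(2 − 6) = (-20)·2^r. Since 2 | h(r) by the inductive hypothesis, 2 | 6·h(r); and 2 | -20 since -20 = 2·-10. Therefore 2 | h(r+1).
By the principle of mathematical induction, the result holds for all n ≥ 1.
Therefore the largest such d is 2.

d = 2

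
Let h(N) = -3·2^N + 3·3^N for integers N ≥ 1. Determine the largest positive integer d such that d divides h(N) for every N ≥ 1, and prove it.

Computing the first values: h(1) = 3 and h(2) = 15; gcd(3, 15) = 3, so d ≤ 3.
We prove 3 | -3·2^N + 3·3^N for all N ≥ 1 by induction on N.
Base step (N = 1): h(1) = 3 = 3·(1), so 3 | h(1).
For the inductive step, assume it holds for an arbitrary j ≥ 1, i.e. 3 | h(j). Then
h(j+1) − 3·h(j) = (-3·2^(j+1) + 3·3^(j+1)) − 3·(-3·2^j + 3·3^j) = (-3)·2^j·(2 − 3) = (3)·2^j. Since 3 | h(j) by the inductive hypothesis, 3 | 3·h(j); and 3 | 3 since 3 = 3·1. Therefore 3 | h(j+1).
By induction, the statement is established for all N ≥ 1.
Therefore the largest such d is 3.

d = 3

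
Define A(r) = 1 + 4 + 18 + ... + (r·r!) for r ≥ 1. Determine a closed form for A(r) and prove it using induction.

A(r) = (r + 1)r! - 1

We claim A(r) = (r + 1)r! - 1 for all r ≥ 1.
For the base case r = 1: A(1) = 1, and the closed form gives 1. They agree.
For the inductive step, assume it holds for an arbitrary i ≥ 1, so A(i) = (i + 1)i! - 1.
Then A(i+1) = A(i) + ((i + 1)(i + 1)!) = ((i + 1)i! - 1) + ((i + 1)(i + 1)!).
Simplifying, A(i+1) = ((i+1) + 1)(i+1)! - 1,
which is the closed form with r = i+1.
By induction, the statement is established for all r ≥ 1.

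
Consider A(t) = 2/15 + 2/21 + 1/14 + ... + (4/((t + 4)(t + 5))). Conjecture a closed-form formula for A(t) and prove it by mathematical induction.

A(t) = 4t/(5(t + 5))

We claim A(t) = 4t/(5(t + 5)) for all t ≥ 1.
Base step (t = 1): A(1) = 2/15, and the closed form gives 2/15. They agree.
For the inductive step, assume it holds for an arbitrary j ≥ 1, so A(j) = 4j/(5(j + 5)).
Then A(j+1) = A(j) + (4/((j + 5)(j + 6))) = (4j/(5(j + 5))) + (4/((j + 5)(j + 6))).
Simplifying, A(j+1) = 4(j + 1)/(5(j + 6)) = 4(j+1)/(5((j+1) + 5)),
which is the closed form with t = j+1.
By the principle of mathematical induction, the result holds for all t ≥ 1.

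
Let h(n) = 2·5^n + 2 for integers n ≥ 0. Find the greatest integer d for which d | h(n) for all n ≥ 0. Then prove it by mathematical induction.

d = 4

Computing the first values: h(0) = 4 and h(1) = 12; gcd(4, 12) = 4, so d ≤ 4.
We prove 4 | 2·5^n + 2 for all n ≥ 0 by induction on n.
For the base case n = 0: h(0) = 4 = 4·(1), so 4 | h(0).
Inductive step: assume the claim holds for n = j, i.e. 4 | h(j). Then
h(j+1) = 2·5^(j+1) + 2 = 5·(2·5^j + 2) - 8 = 5·h(j) - 8. The first term is divisible by 4 by the inductive hypothesis, and -8 is divisible by 4. Hence 4 | h(j+1).
Hence, by induction on n, the claim holds for every n ≥ 0.
Therefore the largest such d is 4.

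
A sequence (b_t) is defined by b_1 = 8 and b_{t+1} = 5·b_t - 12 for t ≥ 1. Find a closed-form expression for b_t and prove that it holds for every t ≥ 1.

b_t = 5^t + 3

Computing the first terms: b_1 = 8, b_2 = 28, b_3 = 128. This suggests b_t = 5^t + 3.
When t = 1: the formula gives 8 = 8 = b_1.
For the inductive step, assume it holds for an arbitrary i ≥ 1, so b_i = 5^i + 3.
Then b_{i+1} = 5·b_i - 12 = 5·(5^i + 3) - 12 = 5^(i + 1) + 3,
which is the claimed formula at t = i+1.
Hence, by induction on t, the claim holds for every t ≥ 1.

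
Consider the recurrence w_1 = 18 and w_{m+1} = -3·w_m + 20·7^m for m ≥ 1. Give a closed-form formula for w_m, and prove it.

w_m = 4(-3)^(m - 1) + 2·7^m

Computing the first terms: w_1 = 18, w_2 = 86, w_3 = 722. This suggests w_m = 4(-3)^(m - 1) + 2·7^m.
For the base case m = 1: the formula gives 18 = 18 = w_1.
Inductive step: suppose the statement holds for some k ≥ 1, so w_k = 4(-3)^(k - 1) + 2·7^k.
Then w_{k+1} = -3·w_k + 20·7^k = -3·(4(-3)^(k - 1) + 2·7^k) + 20·7^k = 4(-3)^k + 2·7^(k + 1) = 4(-3)^((k+1) - 1) + 2·7^(k+1),
which is the claimed formula at m = k+1.
By induction, the statement is established for all m ≥ 1.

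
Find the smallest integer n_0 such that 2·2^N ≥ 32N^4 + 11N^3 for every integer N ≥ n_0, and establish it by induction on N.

n_0 = 22

At N = 21: 4194304 < 6325263, so the inequality fails and n_0 ≥ 22. We prove 2·2^N ≥ 32N^4 + 11N^3 for all N ≥ 22.
For the base case N = 22: 2·2^N = 8388608 and 32N^4 + 11N^3 = 7613320, so 8388608 ≥ 7613320.
For the inductive step, assume it holds for an arbitrary p ≥ 22, so 2·2^p ≥ 32p^4 + 11p^3.
Then 2·2^(p + 1) = 2·(2·2^p) ≥ 2·(32p^4 + 11p^3).
Also, for p ≥ 22 we have 2·(32p^4 + 11p^3) ≥ 32(p+1)^4 + 11(p+1)^3, since 2·(32p^4 + 11p^3) − (32(p+1)^4 + 11(p+1)^3) = 32p^4 - 117p^3 - 225p^2 - 161p - 43, which is nonnegative for all p ≥ 22.
Combining, 2·2^(p + 1) ≥ 32(p+1)^4 + 11(p+1)^3.
This completes the induction.
Hence the smallest such n_0 is 22.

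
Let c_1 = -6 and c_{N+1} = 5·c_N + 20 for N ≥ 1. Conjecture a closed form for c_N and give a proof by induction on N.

Computing the first terms: c_1 = -6, c_2 = -10, c_3 = -30. This suggests c_N = -5^(N - 1) - 5.
For the base case N = 1: the formula gives -6 = -6 = c_1.
Inductive step: assume the claim holds for N = j, so c_j = -5^(j - 1) - 5.
Then c_{j+1} = 5·c_j + 20 = 5·(-5^(j - 1) - 5) + 20 = -5^j - 5 = -5^((j+1) - 1) - 5,
which is the claimed formula at N = j+1.
Hence, by induction on N, the claim holds for every N ≥ 1.

c_N = -5^(N - 1) - 5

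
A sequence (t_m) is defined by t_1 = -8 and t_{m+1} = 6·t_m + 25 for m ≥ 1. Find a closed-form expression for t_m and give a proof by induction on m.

Computing the first terms: t_1 = -8, t_2 = -23, t_3 = -113. This suggests t_m = -3·6^(m - 1) - 5.
For the base case m = 1: the formula gives -8 = -8 = t_1.
For the inductive step, assume it holds for an arbitrary r ≥ 1, so t_r = -3·6^(r - 1) - 5.
Then t_{r+1} = 6·t_r + 25 = 6·(-3·6^(r - 1) - 5) + 25 = -3·6^r - 5 = -3·6^((r+1) - 1) - 5,
which is the claimed formula at m = r+1.
By the principle of mathematical induction, the result holds for all m ≥ 1.

t_m = -3·6^(m - 1) - 5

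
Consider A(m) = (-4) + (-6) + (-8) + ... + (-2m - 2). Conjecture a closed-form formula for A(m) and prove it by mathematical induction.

We claim A(m) = -m(m + 3) for all m ≥ 1.
Base case (m = 1): A(1) = -4, and the closed form gives -4. They agree.
Inductive step: suppose the statement holds for some r ≥ 1, so A(r) = r(-r - 3).
Then A(r+1) = A(r) + (-2r - 4) = (r(-r - 3)) + (-2r - 4).
Simplifying, A(r+1) = -(r + 1)(r + 4) = -(r+1)((r+1) + 3),
which is the closed form with m = r+1.
Hence, by induction on m, the claim holds for every m ≥ 1.

A(m) = -m(m + 3)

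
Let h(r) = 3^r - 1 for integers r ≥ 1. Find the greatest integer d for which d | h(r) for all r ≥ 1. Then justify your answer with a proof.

d = 2

Computing the first values: h(1) = 2 and h(2) = 8; gcd(2, 8) = 2, so d ≤ 2.
We prove 2 | 3^r - 1 for all r ≥ 1 by induction on r.
When r = 1: h(1) = 2 = 2·(1), so 2 | h(1).
For the inductive step, assume it holds for an arbitrary k ≥ 1, i.e. 2 | h(k). Then
3^{k+1} − 1^{k+1} = 3·3^k − 1·1^k = 3·(3^k − 1^k) + (2)·1^k. The first term is divisible by 2 by the inductive hypothesis, and the second term (2)·1^k is divisible by 2 since 2 | 2. Hence 2 | h(k+1).
By the principle of mathematical induction, the result holds for all r ≥ 1.
Therefore the largest such d is 2.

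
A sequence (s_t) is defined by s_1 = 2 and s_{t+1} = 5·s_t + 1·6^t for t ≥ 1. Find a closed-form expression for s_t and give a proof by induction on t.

s_t = -4·5^(t - 1) + 6^t

Computing the first terms: s_1 = 2, s_2 = 16, s_3 = 116. This suggests s_t = -4·5^(t - 1) + 6^t.
For the base case t = 1: the formula gives 2 = 2 = s_1.
Inductive step: assume the claim holds for t = m, so s_m = -4·5^(m - 1) + 6^m.
Then s_{m+1} = 5·s_m + 1·6^m = 5·(-4·5^(m - 1) + 6^m) + 1·6^m = -4·5^m + 6^(m + 1) = -4·5^((m+1) - 1) + 6^(m+1),
which is the claimed formula at t = m+1.
By the principle of mathematical induction, the result holds for all t ≥ 1.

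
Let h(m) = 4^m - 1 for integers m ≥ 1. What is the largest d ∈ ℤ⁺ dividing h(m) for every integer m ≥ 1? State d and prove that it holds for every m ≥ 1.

Computing the first values: h(1) = 3 and h(2) = 15; gcd(3, 15) = 3, so d ≤ 3.
We prove 3 | 4^m - 1 for all m ≥ 1 by induction on m.
For the base case m = 1: h(1) = 3 = 3·(1), so 3 | h(1).
Suppose the result is true for m = r, i.e. 3 | h(r). Then
4^{r+1} − 1^{r+1} = 4·4^r − 1·1^r = 4·(4^r − 1^r) + (3)·1^r. The first term is divisible by 3 by the inductive hypothesis, and the second term (3)·1^r is divisible by 3 since 3 | 3. Hence 3 | h(r+1).
By induction, the statement is established for all m ≥ 1.
Therefore the largest such d is 3.

d = 3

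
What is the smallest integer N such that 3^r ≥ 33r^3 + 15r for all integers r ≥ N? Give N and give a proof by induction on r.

At r = 9: 19683 < 24192, so the inequality fails and N ≥ 10. We prove 3^r ≥ 33r^3 + 15r for all r ≥ 10.
Base step (r = 10): 3^r = 59049 and 33r^3 + 15r = 33150, so 59049 ≥ 33150.
Suppose the result is true for r = p, so 3^p ≥ 33p^3 + 15p.
Then 3^(p + 1) = 3·(3^p) ≥ 3·(33p^3 + 15p).
Also, for p ≥ 10 we have 3·(33p^3 + 15p) ≥ 33(p+1)^3 + 15(p+1), since 3·(33p^3 + 15p) − (33(p+1)^3 + 15(p+1)) = 66p^3 - 99p^2 - 69p - 48, which is nonnegative for all p ≥ 10.
Combining, 3^(p + 1) ≥ 33(p+1)^3 + 15(p+1).
This completes the induction.
Hence the smallest such N is 10.

N = 10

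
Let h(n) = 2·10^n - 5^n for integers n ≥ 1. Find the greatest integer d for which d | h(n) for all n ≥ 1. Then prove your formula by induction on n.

d = 5

Computing the first values: h(1) = 15 and h(2) = 175; gcd(15, 175) = 5, so d ≤ 5.
We prove 5 | 2·10^n - 5^n for all n ≥ 1 by induction on n.
Base step (n = 1): h(1) = 15 = 5·(3), so 5 | h(1).
Inductive step: suppose the statement holds for some p ≥ 1, i.e. 5 | h(p). Then
h(p+1) − 10·h(p) = (2·10^(p+1) - 5^(p+1)) − 10·(2·10^p - 5^p) = (-1)·5^p·(5 − 10) = (5)·5^p. Since 5 | h(p) by the inductive hypothesis, 5 | 10·h(p); and 5 | 5 since 5 = 5·1. Therefore 5 | h(p+1).
By induction, the statement is established for all n ≥ 1.
Therefore the largest such d is 5.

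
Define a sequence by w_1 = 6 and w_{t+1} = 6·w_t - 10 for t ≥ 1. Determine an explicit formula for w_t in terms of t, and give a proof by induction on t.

w_t = 4·6^(t - 1) + 2

Computing the first terms: w_1 = 6, w_2 = 26, w_3 = 146. This suggests w_t = 4·6^(t - 1) + 2.
When t = 1: the formula gives 6 = 6 = w_1.
For the inductive step, assume it holds for an arbitrary k ≥ 1, so w_k = 4·6^(k - 1) + 2.
Then w_{k+1} = 6·w_k - 10 = 6·(4·6^(k - 1) + 2) - 10 = 4·6^k + 2 = 4·6^((k+1) - 1) + 2,
which is the claimed formula at t = k+1.
By the principle of mathematical induction, the result holds for all t ≥ 1.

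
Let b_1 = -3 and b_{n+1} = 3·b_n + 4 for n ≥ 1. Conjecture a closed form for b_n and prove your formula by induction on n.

b_n = -3^(n - 1) - 2

Computing the first terms: b_1 = -3, b_2 = -5, b_3 = -11. This suggests b_n = -3^(n - 1) - 2.
For the base case n = 1: the formula gives -3 = -3 = b_1.
Suppose the result is true for n = k, so b_k = -3^(k - 1) - 2.
Then b_{k+1} = 3·b_k + 4 = 3·(-3^(k - 1) - 2) + 4 = -3^k - 2 = -3^((k+1) - 1) - 2,
which is the claimed formula at n = k+1.
By the principle of mathematical induction, the result holds for all n ≥ 1.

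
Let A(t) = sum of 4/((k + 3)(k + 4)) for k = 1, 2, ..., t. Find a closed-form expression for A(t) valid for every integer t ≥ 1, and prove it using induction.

We claim A(t) = t/(t + 4) for all t ≥ 1.
Base case (t = 1): A(1) = 1/5, and the closed form gives 1/5. They agree.
Inductive step: suppose the statement holds for some k ≥ 1, so A(k) = k/(k + 4).
Then A(k+1) = A(k) + (4/((k + 4)(k + 5))) = (k/(k + 4)) + (4/((k + 4)(k + 5))).
Simplifying, A(k+1) = (k + 1)/(k + 5) = (k+1)/((k+1) + 4),
which is the closed form with t = k+1.
By induction, the statement is established for all t ≥ 1.

A(t) = t/(t + 4)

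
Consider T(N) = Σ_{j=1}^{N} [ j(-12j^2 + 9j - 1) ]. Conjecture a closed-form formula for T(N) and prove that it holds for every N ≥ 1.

T(N) = -N(N + 1)(3N^2 - 1)

We claim T(N) = -N(N + 1)(3N^2 - 1) for all N ≥ 1.
Base step (N = 1): T(1) = -4, and the closed form gives -4. They agree.
For the inductive step, assume it holds for an arbitrary j ≥ 1, so T(j) = j(-3j^3 - 3j^2 + j + 1).
Then T(j+1) = T(j) + ((j + 1)(9j - 12(j + 1)^2 + 8)) = (j(-3j^3 - 3j^2 + j + 1)) + ((j + 1)(9j - 12(j + 1)^2 + 8)).
Simplifying, T(j+1) = -(j + 1)(j + 2)(3j^2 + 6j + 2) = -(j+1)((j+1) + 1)(3(j+1)^2 - 1),
which is the closed form with N = j+1.
This completes the induction.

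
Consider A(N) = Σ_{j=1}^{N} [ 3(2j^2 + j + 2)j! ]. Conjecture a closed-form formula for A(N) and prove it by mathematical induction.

We claim A(N) = (6N + 3)(N + 1)! - 3 for all N ≥ 1.
For the base case N = 1: A(1) = 15, and the closed form gives 15. They agree.
For the inductive step, assume it holds for an arbitrary j ≥ 1, so A(j) = (6j + 3)(j + 1)! - 3.
Then A(j+1) = A(j) + (3(2j^2 + 5j + 5)(j + 1)!) = ((6j + 3)(j + 1)! - 3) + (3(2j^2 + 5j + 5)(j + 1)!).
Simplifying, A(j+1) = (6(j+1) + 3)((j+1) + 1)! - 3,
which is the closed form with N = j+1.
Hence, by induction on N, the claim holds for every N ≥ 1.

A(N) = (6N + 3)(N + 1)! - 3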